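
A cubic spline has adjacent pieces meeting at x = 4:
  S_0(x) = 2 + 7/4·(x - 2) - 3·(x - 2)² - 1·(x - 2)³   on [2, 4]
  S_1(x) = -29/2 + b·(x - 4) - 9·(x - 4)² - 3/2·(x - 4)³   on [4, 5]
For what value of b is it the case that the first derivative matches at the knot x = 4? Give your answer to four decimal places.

S_0'(x) = 7/4 - 6·(x - 2) - 3·(x - 2)², so S_0'(4) = -89/4. On the right, S_1'(4) = b, so b = -89/4.

-22.2500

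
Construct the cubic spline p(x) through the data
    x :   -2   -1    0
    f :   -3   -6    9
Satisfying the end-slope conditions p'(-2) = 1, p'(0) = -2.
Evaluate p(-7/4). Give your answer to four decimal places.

With M_i denoting the second derivative at x_i, h_i = 1, 1, and Δ_i = (y_(i+1) − y_i)/h_i = -3, 15:
  1·M_0 + 4·M_1 + 1·M_2 = 6(Δ_1 - Δ_0) = 108
Clamped end conditions give two more equations: 2h_0·M_0 + h_0·M_1 = 6(Δ_0 - p'(-2)) = -24 and h_1·M_1 + 2h_1·M_2 = 6(p'(0) - Δ_1) = -102.
Solving the tridiagonal system: M_0 = -81/2, M_1 = 57, M_2 = -159/2.
On [-2, -1], p(x) = -3 + 1·(x + 2) - 81/4·(x + 2)² + 65/4·(x + 2)³.
With (x + 2) = 1/4: p(-7/4) = -963/256.

-3.7617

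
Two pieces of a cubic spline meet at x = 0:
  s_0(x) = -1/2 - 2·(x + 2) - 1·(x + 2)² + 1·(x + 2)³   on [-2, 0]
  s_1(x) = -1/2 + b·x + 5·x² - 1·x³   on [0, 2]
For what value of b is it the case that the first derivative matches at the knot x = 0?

6

s_0'(x) = -2 - 2·(x + 2) + 3·(x + 2)², so s_0'(0) = 6. On the right, s_1'(0) = b, so b = 6.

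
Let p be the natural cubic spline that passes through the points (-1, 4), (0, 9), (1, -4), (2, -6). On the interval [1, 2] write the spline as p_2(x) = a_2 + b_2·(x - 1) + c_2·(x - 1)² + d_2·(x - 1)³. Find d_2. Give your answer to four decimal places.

-4.1333

Let m_i = p''(x_i). Step sizes h_i = 1, 1, 1; slopes of the chords Δ_i = (y_(i+1) - y_i)/h_i = 5, -13, -2.
  1·m_0 + 4·m_1 + 1·m_2 = 6(Δ_1 - Δ_0) = -108
  1·m_1 + 4·m_2 + 1·m_3 = 6(Δ_2 - Δ_1) = 66
Natural end conditions: m_0 = m_3 = 0.
Hence m_0 = 0, m_1 = -166/5, m_2 = 124/5, m_3 = 0.
On [1, 2], with p_2(x) = a_2 + b_2·(x - 1) + c_2·(x - 1)² + d_2·(x - 1)³: c_2 = m_2/2 = 62/5, d_2 = (m_3 - m_2)/(6h_2) = -62/15, b_2 = Δ_2 - h_2(2m_2 + m_3)/6 = -154/15.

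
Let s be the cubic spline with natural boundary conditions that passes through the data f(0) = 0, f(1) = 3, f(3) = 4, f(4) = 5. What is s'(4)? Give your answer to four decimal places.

1.2500

With σ_i denoting the second derivative at x_i, h_i = 1, 2, 1, and Δ_i = (y_(i+1) − y_i)/h_i = 3, 1/2, 1:
  1·σ_0 + 6·σ_1 + 2·σ_2 = 6(Δ_1 - Δ_0) = -15
  2·σ_1 + 6·σ_2 + 1·σ_3 = 6(Δ_2 - Δ_1) = 3
Natural end conditions: σ_0 = σ_3 = 0.
Hence σ_0 = 0, σ_1 = -3, σ_2 = 3/2, σ_3 = 0.
On [3, 4], s'(x) = b_2 + 2c_2·(x - 3) + 3d_2·(x - 3)² with b_2 = Δ_2 - h_2(2σ_2 + σ_3)/6 = 1/2, c_2 = σ_2/2 = 3/4, d_2 = (σ_3 - σ_2)/(6h_2) = -1/4. So s'(4) = 5/4.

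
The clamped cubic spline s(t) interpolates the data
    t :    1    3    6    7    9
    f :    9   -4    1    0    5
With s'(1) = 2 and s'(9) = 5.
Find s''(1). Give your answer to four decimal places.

Let σ_i = s''(x_i). Step sizes h_i = 2, 3, 1, 2; slopes of the chords Δ_i = (y_(i+1) - y_i)/h_i = -13/2, 5/3, -1, 5/2.
  2·σ_0 + 10·σ_1 + 3·σ_2 = 6(Δ_1 - Δ_0) = 49
  3·σ_1 + 8·σ_2 + 1·σ_3 = 6(Δ_2 - Δ_1) = -16
  1·σ_2 + 6·σ_3 + 2·σ_4 = 6(Δ_3 - Δ_2) = 21
Clamped end conditions give two more equations: 2h_0·σ_0 + h_0·σ_1 = 6(Δ_0 - s'(1)) = -51 and h_3·σ_3 + 2h_3·σ_4 = 6(s'(9) - Δ_3) = 15.
Hence σ_0 = -1221/68, σ_1 = 177/17, σ_2 = -653/102, σ_3 = 203/51, σ_4 = 359/204.

-17.9559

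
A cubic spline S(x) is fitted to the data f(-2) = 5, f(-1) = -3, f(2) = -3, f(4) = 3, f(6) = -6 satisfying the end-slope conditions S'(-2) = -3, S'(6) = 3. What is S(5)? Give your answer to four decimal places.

Put σ_i = S'' at the i-th knot. Here h = (1, 3, 2, 2) and Δ = (-8, 0, 3, -9/2), so the interior equations h_(i-1)·σ_(i-1) + 2(h_(i-1)+h_i)·σ_i + h_i·σ_(i+1) = 6(Δ_i − Δ_(i-1)) read
  1·σ_0 + 8·σ_1 + 3·σ_2 = 6(Δ_1 - Δ_0) = 48
  3·σ_1 + 10·σ_2 + 2·σ_3 = 6(Δ_2 - Δ_1) = 18
  2·σ_2 + 8·σ_3 + 2·σ_4 = 6(Δ_3 - Δ_2) = -45
Clamped end conditions give two more equations: 2h_0·σ_0 + h_0·σ_1 = 6(Δ_0 - S'(-2)) = -30 and h_3·σ_3 + 2h_3·σ_4 = 6(S'(6) - Δ_3) = 45.
Hence σ_0 = -605/32, σ_1 = 125/16, σ_2 = 47/32, σ_3 = -161/16, σ_4 = 521/32.
On [4, 6], S(x) = 3 - 103/32·(x - 4) - 161/32·(x - 4)² + 281/128·(x - 4)³.
With (x - 4) = 1: S(5) = -391/128.

-3.0547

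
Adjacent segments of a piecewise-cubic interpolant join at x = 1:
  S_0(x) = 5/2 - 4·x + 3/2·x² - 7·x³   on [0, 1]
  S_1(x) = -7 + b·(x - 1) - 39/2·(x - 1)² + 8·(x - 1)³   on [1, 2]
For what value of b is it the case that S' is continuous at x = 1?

S_0'(x) = -4 + 3·x - 21·x², so S_0'(1) = -22. On the right, S_1'(1) = b, so b = -22.

-22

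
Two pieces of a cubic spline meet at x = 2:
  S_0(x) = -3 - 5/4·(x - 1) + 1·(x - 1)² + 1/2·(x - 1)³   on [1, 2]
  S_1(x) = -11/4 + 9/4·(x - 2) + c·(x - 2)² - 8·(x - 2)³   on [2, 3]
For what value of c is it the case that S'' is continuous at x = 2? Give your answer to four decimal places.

2.5000

S_0''(x) = 2 + 3·(x - 1), so S_0''(2) = 5. On the right, S_1''(2) = 2c, so c = 5/2.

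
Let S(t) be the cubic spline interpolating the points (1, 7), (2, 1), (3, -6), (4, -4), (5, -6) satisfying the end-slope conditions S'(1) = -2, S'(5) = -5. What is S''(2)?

-3

Let M_i = S''(x_i). Step sizes h_i = 1, 1, 1, 1; slopes of the chords Δ_i = (y_(i+1) - y_i)/h_i = -6, -7, 2, -2.
  1·M_0 + 4·M_1 + 1·M_2 = 6(Δ_1 - Δ_0) = -6
  1·M_1 + 4·M_2 + 1·M_3 = 6(Δ_2 - Δ_1) = 54
  1·M_2 + 4·M_3 + 1·M_4 = 6(Δ_3 - Δ_2) = -24
Clamped end conditions give two more equations: 2h_0·M_0 + h_0·M_1 = 6(Δ_0 - S'(1)) = -24 and h_3·M_3 + 2h_3·M_4 = 6(S'(5) - Δ_3) = -18.
Hence M_0 = -21/2, M_1 = -3, M_2 = 33/2, M_3 = -9, M_4 = -9/2.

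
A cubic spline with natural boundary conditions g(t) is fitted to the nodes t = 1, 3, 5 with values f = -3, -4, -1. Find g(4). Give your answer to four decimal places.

Put m_i = g'' at the i-th knot. Here h = (2, 2) and Δ = (-1/2, 3/2), so the interior equations h_(i-1)·m_(i-1) + 2(h_(i-1)+h_i)·m_i + h_i·m_(i+1) = 6(Δ_i − Δ_(i-1)) read
  2·m_0 + 8·m_1 + 2·m_2 = 6(Δ_1 - Δ_0) = 12
Natural end conditions: m_0 = m_2 = 0.
Solving the tridiagonal system: m_0 = 0, m_1 = 3/2, m_2 = 0.
On [3, 5], g(t) = -4 + 1/2·(t - 3) + 3/4·(t - 3)² - 1/8·(t - 3)³.
With (t - 3) = 1: g(4) = -23/8.

-2.8750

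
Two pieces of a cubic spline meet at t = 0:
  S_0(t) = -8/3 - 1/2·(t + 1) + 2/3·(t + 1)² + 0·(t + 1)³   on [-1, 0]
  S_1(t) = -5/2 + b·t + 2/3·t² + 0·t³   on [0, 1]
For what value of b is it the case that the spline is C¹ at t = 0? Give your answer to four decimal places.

0.8333

S_0'(t) = -1/2 + 4/3·(t + 1) + 0·(t + 1)², so S_0'(0) = 5/6. On the right, S_1'(0) = b, so b = 5/6.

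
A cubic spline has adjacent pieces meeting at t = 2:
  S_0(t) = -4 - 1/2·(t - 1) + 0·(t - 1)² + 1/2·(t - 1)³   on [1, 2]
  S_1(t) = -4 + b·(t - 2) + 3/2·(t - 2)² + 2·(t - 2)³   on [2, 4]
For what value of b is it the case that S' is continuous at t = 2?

1

S_0'(t) = -1/2 + 0·(t - 1) + 3/2·(t - 1)², so S_0'(2) = 1. On the right, S_1'(2) = b, so b = 1.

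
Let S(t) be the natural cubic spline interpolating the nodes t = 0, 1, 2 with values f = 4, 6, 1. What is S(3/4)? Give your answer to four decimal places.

Write M_i for S''(x_i). With h_i = 1, 1 and divided differences Δ_i = 2, -5, the continuity of S' gives the tridiagonal system
  1·M_0 + 4·M_1 + 1·M_2 = 6(Δ_1 - Δ_0) = -42
Natural end conditions: M_0 = M_2 = 0.
Solving the tridiagonal system: M_0 = 0, M_1 = -21/2, M_2 = 0.
On [0, 1], S(t) = 4 + 15/4·t + 0·t² - 7/4·t³.
With t = 3/4: S(3/4) = 1555/256.

6.0742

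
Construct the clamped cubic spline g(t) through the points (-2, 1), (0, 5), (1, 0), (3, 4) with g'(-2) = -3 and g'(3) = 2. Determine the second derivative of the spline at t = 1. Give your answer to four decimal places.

11.1250

Put σ_i = g'' at the i-th knot. Here h = (2, 1, 2) and Δ = (2, -5, 2), so the interior equations h_(i-1)·σ_(i-1) + 2(h_(i-1)+h_i)·σ_i + h_i·σ_(i+1) = 6(Δ_i − Δ_(i-1)) read
  2·σ_0 + 6·σ_1 + 1·σ_2 = 6(Δ_1 - Δ_0) = -42
  1·σ_1 + 6·σ_2 + 2·σ_3 = 6(Δ_2 - Δ_1) = 42
Clamped end conditions give two more equations: 2h_0·σ_0 + h_0·σ_1 = 6(Δ_0 - g'(-2)) = 30 and h_2·σ_2 + 2h_2·σ_3 = 6(g'(3) - Δ_2) = 0.
Hence σ_0 = 229/16, σ_1 = -109/8, σ_2 = 89/8, σ_3 = -89/16.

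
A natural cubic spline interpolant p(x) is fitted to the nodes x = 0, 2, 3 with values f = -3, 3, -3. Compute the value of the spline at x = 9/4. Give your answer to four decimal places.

Put m_i = p'' at the i-th knot. Here h = (2, 1) and Δ = (3, -6), so the interior equations h_(i-1)·m_(i-1) + 2(h_(i-1)+h_i)·m_i + h_i·m_(i+1) = 6(Δ_i − Δ_(i-1)) read
  2·m_0 + 6·m_1 + 1·m_2 = 6(Δ_1 - Δ_0) = -54
Natural end conditions: m_0 = m_2 = 0.
Forward elimination and back-substitution give m_0 = 0, m_1 = -9, m_2 = 0.
On [2, 3], p(x) = 3 - 3·(x - 2) - 9/2·(x - 2)² + 3/2·(x - 2)³.
With (x - 2) = 1/4: p(9/4) = 255/128.

1.9922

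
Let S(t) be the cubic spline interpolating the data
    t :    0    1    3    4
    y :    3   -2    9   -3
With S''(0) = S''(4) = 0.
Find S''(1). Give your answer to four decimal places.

18.3750

With M_i denoting the second derivative at x_i, h_i = 1, 2, 1, and Δ_i = (y_(i+1) − y_i)/h_i = -5, 11/2, -12:
  1·M_0 + 6·M_1 + 2·M_2 = 6(Δ_1 - Δ_0) = 63
  2·M_1 + 6·M_2 + 1·M_3 = 6(Δ_2 - Δ_1) = -105
Natural end conditions: M_0 = M_3 = 0.
Hence M_0 = 0, M_1 = 147/8, M_2 = -189/8, M_3 = 0.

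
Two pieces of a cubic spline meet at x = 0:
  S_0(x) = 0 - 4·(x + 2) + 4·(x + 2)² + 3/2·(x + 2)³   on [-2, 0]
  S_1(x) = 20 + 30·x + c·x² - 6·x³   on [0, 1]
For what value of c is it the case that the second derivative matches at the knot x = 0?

13

S_0''(x) = 8 + 9·(x + 2), so S_0''(0) = 26. On the right, S_1''(0) = 2c, so c = 13.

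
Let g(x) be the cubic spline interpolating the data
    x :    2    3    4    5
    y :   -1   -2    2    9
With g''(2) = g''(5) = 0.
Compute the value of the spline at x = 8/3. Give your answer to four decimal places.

-2.0864

Put M_i = g'' at the i-th knot. Here h = (1, 1, 1) and Δ = (-1, 4, 7), so the interior equations h_(i-1)·M_(i-1) + 2(h_(i-1)+h_i)·M_i + h_i·M_(i+1) = 6(Δ_i − Δ_(i-1)) read
  1·M_0 + 4·M_1 + 1·M_2 = 6(Δ_1 - Δ_0) = 30
  1·M_1 + 4·M_2 + 1·M_3 = 6(Δ_2 - Δ_1) = 18
Natural end conditions: M_0 = M_3 = 0.
Solving: M_0 = 0, M_1 = 34/5, M_2 = 14/5, M_3 = 0.
On [2, 3], g(x) = -1 - 32/15·(x - 2) + 0·(x - 2)² + 17/15·(x - 2)³.
With (x - 2) = 2/3: g(8/3) = -169/81.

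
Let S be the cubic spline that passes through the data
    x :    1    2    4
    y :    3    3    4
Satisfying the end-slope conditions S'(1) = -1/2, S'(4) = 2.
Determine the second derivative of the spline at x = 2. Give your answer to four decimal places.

-0.6667

Put M_i = S'' at the i-th knot. Here h = (1, 2) and Δ = (0, 1/2), so the interior equations h_(i-1)·M_(i-1) + 2(h_(i-1)+h_i)·M_i + h_i·M_(i+1) = 6(Δ_i − Δ_(i-1)) read
  1·M_0 + 6·M_1 + 2·M_2 = 6(Δ_1 - Δ_0) = 3
Clamped end conditions give two more equations: 2h_0·M_0 + h_0·M_1 = 6(Δ_0 - S'(1)) = 3 and h_1·M_1 + 2h_1·M_2 = 6(S'(4) - Δ_1) = 9.
Forward elimination and back-substitution give M_0 = 11/6, M_1 = -2/3, M_2 = 31/12.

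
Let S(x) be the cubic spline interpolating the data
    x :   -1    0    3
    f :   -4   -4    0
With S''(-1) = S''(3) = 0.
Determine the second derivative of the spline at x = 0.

1

With m_i denoting the second derivative at x_i, h_i = 1, 3, and Δ_i = (y_(i+1) − y_i)/h_i = 0, 4/3:
  1·m_0 + 8·m_1 + 3·m_2 = 6(Δ_1 - Δ_0) = 8
Natural end conditions: m_0 = m_2 = 0.
Solving the tridiagonal system: m_0 = 0, m_1 = 1, m_2 = 0.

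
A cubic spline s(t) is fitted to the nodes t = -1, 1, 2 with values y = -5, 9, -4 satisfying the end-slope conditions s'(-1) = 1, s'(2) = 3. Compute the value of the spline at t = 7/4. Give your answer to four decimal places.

-2.8906

With M_i denoting the second derivative at x_i, h_i = 2, 1, and Δ_i = (y_(i+1) − y_i)/h_i = 7, -13:
  2·M_0 + 6·M_1 + 1·M_2 = 6(Δ_1 - Δ_0) = -120
Clamped end conditions give two more equations: 2h_0·M_0 + h_0·M_1 = 6(Δ_0 - s'(-1)) = 36 and h_1·M_1 + 2h_1·M_2 = 6(s'(2) - Δ_1) = 96.
Solving: M_0 = 89/3, M_1 = -124/3, M_2 = 206/3.
On [1, 2], s(t) = 9 - 32/3·(t - 1) - 62/3·(t - 1)² + 55/3·(t - 1)³.
With (t - 1) = 3/4: s(7/4) = -185/64.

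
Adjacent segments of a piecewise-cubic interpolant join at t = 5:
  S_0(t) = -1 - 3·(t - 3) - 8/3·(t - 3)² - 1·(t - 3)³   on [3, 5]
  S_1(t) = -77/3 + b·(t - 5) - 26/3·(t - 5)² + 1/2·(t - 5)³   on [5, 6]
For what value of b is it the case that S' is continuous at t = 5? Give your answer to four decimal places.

S_0'(t) = -3 - 16/3·(t - 3) - 3·(t - 3)², so S_0'(5) = -77/3. On the right, S_1'(5) = b, so b = -77/3.

-25.6667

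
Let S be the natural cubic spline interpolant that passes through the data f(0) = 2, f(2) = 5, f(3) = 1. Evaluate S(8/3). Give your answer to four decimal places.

2.6049

Write σ_i for S''(x_i). With h_i = 2, 1 and divided differences Δ_i = 3/2, -4, the continuity of S' gives the tridiagonal system
  2·σ_0 + 6·σ_1 + 1·σ_2 = 6(Δ_1 - Δ_0) = -33
Natural end conditions: σ_0 = σ_2 = 0.
Solving: σ_0 = 0, σ_1 = -11/2, σ_2 = 0.
On [2, 3], S(t) = 5 - 13/6·(t - 2) - 11/4·(t - 2)² + 11/12·(t - 2)³.
With (t - 2) = 2/3: S(8/3) = 211/81.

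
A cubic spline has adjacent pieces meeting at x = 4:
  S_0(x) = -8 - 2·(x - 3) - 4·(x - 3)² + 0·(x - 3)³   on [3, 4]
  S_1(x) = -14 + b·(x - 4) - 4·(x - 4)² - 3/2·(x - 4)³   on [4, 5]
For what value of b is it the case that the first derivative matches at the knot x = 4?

-10

S_0'(x) = -2 - 8·(x - 3) + 0·(x - 3)², so S_0'(4) = -10. On the right, S_1'(4) = b, so b = -10.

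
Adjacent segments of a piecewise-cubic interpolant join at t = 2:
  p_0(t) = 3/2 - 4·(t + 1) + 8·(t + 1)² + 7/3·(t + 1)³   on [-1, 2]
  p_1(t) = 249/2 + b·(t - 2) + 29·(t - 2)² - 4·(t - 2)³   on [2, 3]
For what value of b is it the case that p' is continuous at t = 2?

107

p_0'(t) = -4 + 16·(t + 1) + 7·(t + 1)², so p_0'(2) = 107. On the right, p_1'(2) = b, so b = 107.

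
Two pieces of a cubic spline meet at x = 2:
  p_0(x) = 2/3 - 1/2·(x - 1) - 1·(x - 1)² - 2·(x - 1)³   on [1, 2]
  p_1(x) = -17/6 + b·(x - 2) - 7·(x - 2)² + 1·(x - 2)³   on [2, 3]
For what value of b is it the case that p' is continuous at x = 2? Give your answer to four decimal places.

p_0'(x) = -1/2 - 2·(x - 1) - 6·(x - 1)², so p_0'(2) = -17/2. On the right, p_1'(2) = b, so b = -17/2.

-8.5000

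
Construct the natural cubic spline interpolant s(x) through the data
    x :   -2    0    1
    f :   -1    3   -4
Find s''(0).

-9

Put M_i = s'' at the i-th knot. Here h = (2, 1) and Δ = (2, -7), so the interior equations h_(i-1)·M_(i-1) + 2(h_(i-1)+h_i)·M_i + h_i·M_(i+1) = 6(Δ_i − Δ_(i-1)) read
  2·M_0 + 6·M_1 + 1·M_2 = 6(Δ_1 - Δ_0) = -54
Natural end conditions: M_0 = M_2 = 0.
Forward elimination and back-substitution give M_0 = 0, M_1 = -9, M_2 = 0.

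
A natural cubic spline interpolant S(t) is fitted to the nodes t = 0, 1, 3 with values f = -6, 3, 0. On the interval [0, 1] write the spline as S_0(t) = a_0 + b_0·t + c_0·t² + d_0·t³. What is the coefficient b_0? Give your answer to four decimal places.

Let σ_i = S''(x_i). Step sizes h_i = 1, 2; slopes of the chords Δ_i = (y_(i+1) - y_i)/h_i = 9, -3/2.
  1·σ_0 + 6·σ_1 + 2·σ_2 = 6(Δ_1 - Δ_0) = -63
Natural end conditions: σ_0 = σ_2 = 0.
Solving: σ_0 = 0, σ_1 = -21/2, σ_2 = 0.
On [0, 1], with S_0(t) = a_0 + b_0·t + c_0·t² + d_0·t³: c_0 = σ_0/2 = 0, d_0 = (σ_1 - σ_0)/(6h_0) = -7/4, b_0 = Δ_0 - h_0(2σ_0 + σ_1)/6 = 43/4.

10.7500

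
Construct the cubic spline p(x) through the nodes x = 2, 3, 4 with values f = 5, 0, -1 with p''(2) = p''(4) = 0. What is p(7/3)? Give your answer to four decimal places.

3.0370

With m_i denoting the second derivative at x_i, h_i = 1, 1, and Δ_i = (y_(i+1) − y_i)/h_i = -5, -1:
  1·m_0 + 4·m_1 + 1·m_2 = 6(Δ_1 - Δ_0) = 24
Natural end conditions: m_0 = m_2 = 0.
Hence m_0 = 0, m_1 = 6, m_2 = 0.
On [2, 3], p(x) = 5 - 6·(x - 2) + 0·(x - 2)² + 1·(x - 2)³.
With (x - 2) = 1/3: p(7/3) = 82/27.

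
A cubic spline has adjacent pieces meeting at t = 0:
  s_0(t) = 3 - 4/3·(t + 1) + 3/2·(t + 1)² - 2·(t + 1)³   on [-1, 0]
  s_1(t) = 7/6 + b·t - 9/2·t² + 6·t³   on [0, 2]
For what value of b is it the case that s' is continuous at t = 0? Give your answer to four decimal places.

-4.3333

s_0'(t) = -4/3 + 3·(t + 1) - 6·(t + 1)², so s_0'(0) = -13/3. On the right, s_1'(0) = b, so b = -13/3.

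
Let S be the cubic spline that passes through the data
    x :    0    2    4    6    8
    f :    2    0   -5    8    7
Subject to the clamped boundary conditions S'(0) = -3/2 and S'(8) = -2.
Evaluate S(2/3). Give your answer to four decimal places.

1.4683

Put M_i = S'' at the i-th knot. Here h = (2, 2, 2, 2) and Δ = (-1, -5/2, 13/2, -1/2), so the interior equations h_(i-1)·M_(i-1) + 2(h_(i-1)+h_i)·M_i + h_i·M_(i+1) = 6(Δ_i − Δ_(i-1)) read
  2·M_0 + 8·M_1 + 2·M_2 = 6(Δ_1 - Δ_0) = -9
  2·M_1 + 8·M_2 + 2·M_3 = 6(Δ_2 - Δ_1) = 54
  2·M_2 + 8·M_3 + 2·M_4 = 6(Δ_3 - Δ_2) = -42
Clamped end conditions give two more equations: 2h_0·M_0 + h_0·M_1 = 6(Δ_0 - S'(0)) = 3 and h_3·M_3 + 2h_3·M_4 = 6(S'(8) - Δ_3) = -9.
Solving: M_0 = 163/56, M_1 = -121/28, M_2 = 79/8, M_3 = -229/28, M_4 = 103/56.
On [0, 2], S(x) = 2 - 3/2·x + 163/112·x² - 135/224·x³.
With x = 2/3: S(2/3) = 185/126.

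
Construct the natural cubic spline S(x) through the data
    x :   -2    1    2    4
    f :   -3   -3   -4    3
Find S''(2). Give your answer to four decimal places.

Let M_i = S''(x_i). Step sizes h_i = 3, 1, 2; slopes of the chords Δ_i = (y_(i+1) - y_i)/h_i = 0, -1, 7/2.
  3·M_0 + 8·M_1 + 1·M_2 = 6(Δ_1 - Δ_0) = -6
  1·M_1 + 6·M_2 + 2·M_3 = 6(Δ_2 - Δ_1) = 27
Natural end conditions: M_0 = M_3 = 0.
Hence M_0 = 0, M_1 = -63/47, M_2 = 222/47, M_3 = 0.

4.7234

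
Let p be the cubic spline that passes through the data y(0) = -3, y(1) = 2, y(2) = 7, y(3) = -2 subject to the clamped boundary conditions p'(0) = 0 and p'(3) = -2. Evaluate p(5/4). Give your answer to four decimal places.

With m_i denoting the second derivative at x_i, h_i = 1, 1, 1, and Δ_i = (y_(i+1) − y_i)/h_i = 5, 5, -9:
  1·m_0 + 4·m_1 + 1·m_2 = 6(Δ_1 - Δ_0) = 0
  1·m_1 + 4·m_2 + 1·m_3 = 6(Δ_2 - Δ_1) = -84
Clamped end conditions give two more equations: 2h_0·m_0 + h_0·m_1 = 6(Δ_0 - p'(0)) = 30 and h_2·m_2 + 2h_2·m_3 = 6(p'(3) - Δ_2) = 42.
Solving: m_0 = 38/3, m_1 = 14/3, m_2 = -94/3, m_3 = 110/3.
On [1, 2], p(x) = 2 + 26/3·(x - 1) + 7/3·(x - 1)² - 6·(x - 1)³.
With (x - 1) = 1/4: p(5/4) = 135/32.

4.2188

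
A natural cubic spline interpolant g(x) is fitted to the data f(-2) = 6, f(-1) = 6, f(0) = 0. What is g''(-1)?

-9

Let M_i = g''(x_i). Step sizes h_i = 1, 1; slopes of the chords Δ_i = (y_(i+1) - y_i)/h_i = 0, -6.
  1·M_0 + 4·M_1 + 1·M_2 = 6(Δ_1 - Δ_0) = -36
Natural end conditions: M_0 = M_2 = 0.
Forward elimination and back-substitution give M_0 = 0, M_1 = -9, M_2 = 0.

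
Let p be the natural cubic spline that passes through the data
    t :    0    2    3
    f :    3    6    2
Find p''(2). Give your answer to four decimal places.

Put M_i = p'' at the i-th knot. Here h = (2, 1) and Δ = (3/2, -4), so the interior equations h_(i-1)·M_(i-1) + 2(h_(i-1)+h_i)·M_i + h_i·M_(i+1) = 6(Δ_i − Δ_(i-1)) read
  2·M_0 + 6·M_1 + 1·M_2 = 6(Δ_1 - Δ_0) = -33
Natural end conditions: M_0 = M_2 = 0.
Hence M_0 = 0, M_1 = -11/2, M_2 = 0.

-5.5000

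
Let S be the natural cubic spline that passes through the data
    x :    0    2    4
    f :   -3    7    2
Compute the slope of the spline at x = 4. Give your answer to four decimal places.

-4.3750

Put M_i = S'' at the i-th knot. Here h = (2, 2) and Δ = (5, -5/2), so the interior equations h_(i-1)·M_(i-1) + 2(h_(i-1)+h_i)·M_i + h_i·M_(i+1) = 6(Δ_i − Δ_(i-1)) read
  2·M_0 + 8·M_1 + 2·M_2 = 6(Δ_1 - Δ_0) = -45
Natural end conditions: M_0 = M_2 = 0.
Forward elimination and back-substitution give M_0 = 0, M_1 = -45/8, M_2 = 0.
On [2, 4], S'(x) = b_1 + 2c_1·(x - 2) + 3d_1·(x - 2)² with b_1 = Δ_1 - h_1(2M_1 + M_2)/6 = 5/4, c_1 = M_1/2 = -45/16, d_1 = (M_2 - M_1)/(6h_1) = 15/32. So S'(4) = -35/8.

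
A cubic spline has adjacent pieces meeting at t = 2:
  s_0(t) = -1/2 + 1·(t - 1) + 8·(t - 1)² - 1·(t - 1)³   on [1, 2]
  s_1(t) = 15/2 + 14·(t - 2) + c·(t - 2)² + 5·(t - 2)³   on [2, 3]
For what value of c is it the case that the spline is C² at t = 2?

5

s_0''(t) = 16 - 6·(t - 1), so s_0''(2) = 10. On the right, s_1''(2) = 2c, so c = 5.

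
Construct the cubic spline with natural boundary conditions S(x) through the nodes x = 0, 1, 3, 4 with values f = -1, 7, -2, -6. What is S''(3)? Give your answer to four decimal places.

5.2500

With m_i denoting the second derivative at x_i, h_i = 1, 2, 1, and Δ_i = (y_(i+1) − y_i)/h_i = 8, -9/2, -4:
  1·m_0 + 6·m_1 + 2·m_2 = 6(Δ_1 - Δ_0) = -75
  2·m_1 + 6·m_2 + 1·m_3 = 6(Δ_2 - Δ_1) = 3
Natural end conditions: m_0 = m_3 = 0.
Solving: m_0 = 0, m_1 = -57/4, m_2 = 21/4, m_3 = 0.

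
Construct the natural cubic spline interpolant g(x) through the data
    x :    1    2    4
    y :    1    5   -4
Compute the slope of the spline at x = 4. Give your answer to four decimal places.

With m_i denoting the second derivative at x_i, h_i = 1, 2, and Δ_i = (y_(i+1) − y_i)/h_i = 4, -9/2:
  1·m_0 + 6·m_1 + 2·m_2 = 6(Δ_1 - Δ_0) = -51
Natural end conditions: m_0 = m_2 = 0.
Solving: m_0 = 0, m_1 = -17/2, m_2 = 0.
On [2, 4], g'(x) = b_1 + 2c_1·(x - 2) + 3d_1·(x - 2)² with b_1 = Δ_1 - h_1(2m_1 + m_2)/6 = 7/6, c_1 = m_1/2 = -17/4, d_1 = (m_2 - m_1)/(6h_1) = 17/24. So g'(4) = -22/3.

-7.3333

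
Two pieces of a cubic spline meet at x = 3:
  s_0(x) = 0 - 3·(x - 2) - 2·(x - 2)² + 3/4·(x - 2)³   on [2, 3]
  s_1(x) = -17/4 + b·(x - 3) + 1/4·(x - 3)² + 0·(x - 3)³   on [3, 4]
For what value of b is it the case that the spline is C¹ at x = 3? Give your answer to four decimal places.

-4.7500

s_0'(x) = -3 - 4·(x - 2) + 9/4·(x - 2)², so s_0'(3) = -19/4. On the right, s_1'(3) = b, so b = -19/4.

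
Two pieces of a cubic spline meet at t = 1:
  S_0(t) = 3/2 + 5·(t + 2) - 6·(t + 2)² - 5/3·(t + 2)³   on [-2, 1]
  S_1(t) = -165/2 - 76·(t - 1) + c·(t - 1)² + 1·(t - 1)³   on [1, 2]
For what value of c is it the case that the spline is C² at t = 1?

-21

S_0''(t) = -12 - 10·(t + 2), so S_0''(1) = -42. On the right, S_1''(1) = 2c, so c = -21.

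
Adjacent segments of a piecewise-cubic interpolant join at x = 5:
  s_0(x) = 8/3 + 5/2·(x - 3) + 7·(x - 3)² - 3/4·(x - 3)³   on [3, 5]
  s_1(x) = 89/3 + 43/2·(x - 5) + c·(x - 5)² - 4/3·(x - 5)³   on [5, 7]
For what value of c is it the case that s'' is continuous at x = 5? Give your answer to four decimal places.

s_0''(x) = 14 - 9/2·(x - 3), so s_0''(5) = 5. On the right, s_1''(5) = 2c, so c = 5/2.

2.5000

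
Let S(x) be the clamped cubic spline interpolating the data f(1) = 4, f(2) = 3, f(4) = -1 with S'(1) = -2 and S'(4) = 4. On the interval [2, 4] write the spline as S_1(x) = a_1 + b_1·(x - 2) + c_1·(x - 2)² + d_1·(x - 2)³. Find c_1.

-3

Write M_i for S''(x_i). With h_i = 1, 2 and divided differences Δ_i = -1, -2, the continuity of S' gives the tridiagonal system
  1·M_0 + 6·M_1 + 2·M_2 = 6(Δ_1 - Δ_0) = -6
Clamped end conditions give two more equations: 2h_0·M_0 + h_0·M_1 = 6(Δ_0 - S'(1)) = 6 and h_1·M_1 + 2h_1·M_2 = 6(S'(4) - Δ_1) = 36.
Hence M_0 = 6, M_1 = -6, M_2 = 12.
On [2, 4], with S_1(x) = a_1 + b_1·(x - 2) + c_1·(x - 2)² + d_1·(x - 2)³: c_1 = M_1/2 = -3, d_1 = (M_2 - M_1)/(6h_1) = 3/2, b_1 = Δ_1 - h_1(2M_1 + M_2)/6 = -2.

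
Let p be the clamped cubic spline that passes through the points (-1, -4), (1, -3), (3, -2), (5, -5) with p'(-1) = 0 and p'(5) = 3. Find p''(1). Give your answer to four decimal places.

0.9000

With M_i denoting the second derivative at x_i, h_i = 2, 2, 2, and Δ_i = (y_(i+1) − y_i)/h_i = 1/2, 1/2, -3/2:
  2·M_0 + 8·M_1 + 2·M_2 = 6(Δ_1 - Δ_0) = 0
  2·M_1 + 8·M_2 + 2·M_3 = 6(Δ_2 - Δ_1) = -12
Clamped end conditions give two more equations: 2h_0·M_0 + h_0·M_1 = 6(Δ_0 - p'(-1)) = 3 and h_2·M_2 + 2h_2·M_3 = 6(p'(5) - Δ_2) = 27.
Hence M_0 = 3/10, M_1 = 9/10, M_2 = -39/10, M_3 = 87/10.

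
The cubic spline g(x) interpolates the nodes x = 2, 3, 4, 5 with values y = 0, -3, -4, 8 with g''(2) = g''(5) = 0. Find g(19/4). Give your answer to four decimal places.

Write σ_i for g''(x_i). With h_i = 1, 1, 1 and divided differences Δ_i = -3, -1, 12, the continuity of g' gives the tridiagonal system
  1·σ_0 + 4·σ_1 + 1·σ_2 = 6(Δ_1 - Δ_0) = 12
  1·σ_1 + 4·σ_2 + 1·σ_3 = 6(Δ_2 - Δ_1) = 78
Natural end conditions: σ_0 = σ_3 = 0.
Hence σ_0 = 0, σ_1 = -2, σ_2 = 20, σ_3 = 0.
On [4, 5], g(x) = -4 + 16/3·(x - 4) + 10·(x - 4)² - 10/3·(x - 4)³.
With (x - 4) = 3/4: g(19/4) = 135/32.

4.2188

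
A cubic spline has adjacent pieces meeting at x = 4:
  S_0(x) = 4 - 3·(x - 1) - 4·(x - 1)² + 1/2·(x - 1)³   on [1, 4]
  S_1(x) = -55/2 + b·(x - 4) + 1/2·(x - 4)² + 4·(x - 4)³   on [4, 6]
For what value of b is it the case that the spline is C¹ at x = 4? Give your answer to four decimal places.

-13.5000

S_0'(x) = -3 - 8·(x - 1) + 3/2·(x - 1)², so S_0'(4) = -27/2. On the right, S_1'(4) = b, so b = -27/2.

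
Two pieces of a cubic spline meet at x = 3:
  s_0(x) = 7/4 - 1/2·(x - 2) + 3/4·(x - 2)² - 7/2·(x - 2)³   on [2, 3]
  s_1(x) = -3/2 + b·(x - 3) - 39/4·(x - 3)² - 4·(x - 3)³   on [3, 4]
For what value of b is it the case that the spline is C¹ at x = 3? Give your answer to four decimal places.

s_0'(x) = -1/2 + 3/2·(x - 2) - 21/2·(x - 2)², so s_0'(3) = -19/2. On the right, s_1'(3) = b, so b = -19/2.

-9.5000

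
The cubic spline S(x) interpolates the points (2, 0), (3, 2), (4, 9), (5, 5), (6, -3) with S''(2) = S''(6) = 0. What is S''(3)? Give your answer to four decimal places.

Put M_i = S'' at the i-th knot. Here h = (1, 1, 1, 1) and Δ = (2, 7, -4, -8), so the interior equations h_(i-1)·M_(i-1) + 2(h_(i-1)+h_i)·M_i + h_i·M_(i+1) = 6(Δ_i − Δ_(i-1)) read
  1·M_0 + 4·M_1 + 1·M_2 = 6(Δ_1 - Δ_0) = 30
  1·M_1 + 4·M_2 + 1·M_3 = 6(Δ_2 - Δ_1) = -66
  1·M_2 + 4·M_3 + 1·M_4 = 6(Δ_3 - Δ_2) = -24
Natural end conditions: M_0 = M_4 = 0.
Solving: M_0 = 0, M_1 = 345/28, M_2 = -135/7, M_3 = -33/28, M_4 = 0.

12.3214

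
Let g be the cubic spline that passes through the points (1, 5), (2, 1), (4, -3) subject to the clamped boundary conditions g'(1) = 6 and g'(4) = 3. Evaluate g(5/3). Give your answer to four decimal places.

3.5926

Write σ_i for g''(x_i). With h_i = 1, 2 and divided differences Δ_i = -4, -2, the continuity of g' gives the tridiagonal system
  1·σ_0 + 6·σ_1 + 2·σ_2 = 6(Δ_1 - Δ_0) = 12
Clamped end conditions give two more equations: 2h_0·σ_0 + h_0·σ_1 = 6(Δ_0 - g'(1)) = -60 and h_1·σ_1 + 2h_1·σ_2 = 6(g'(4) - Δ_1) = 30.
Solving: σ_0 = -33, σ_1 = 6, σ_2 = 9/2.
On [1, 2], g(x) = 5 + 6·(x - 1) - 33/2·(x - 1)² + 13/2·(x - 1)³.
With (x - 1) = 2/3: g(5/3) = 97/27.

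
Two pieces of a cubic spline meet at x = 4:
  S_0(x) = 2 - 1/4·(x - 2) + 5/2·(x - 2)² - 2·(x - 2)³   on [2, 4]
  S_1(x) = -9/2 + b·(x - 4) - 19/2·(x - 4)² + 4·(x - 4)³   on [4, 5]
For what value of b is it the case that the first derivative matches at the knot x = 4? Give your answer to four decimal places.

-14.2500

S_0'(x) = -1/4 + 5·(x - 2) - 6·(x - 2)², so S_0'(4) = -57/4. On the right, S_1'(4) = b, so b = -57/4.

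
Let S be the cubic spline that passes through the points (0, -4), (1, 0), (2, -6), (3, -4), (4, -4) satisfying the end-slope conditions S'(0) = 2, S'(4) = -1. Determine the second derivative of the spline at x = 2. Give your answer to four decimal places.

20.2500

Let M_i = S''(x_i). Step sizes h_i = 1, 1, 1, 1; slopes of the chords Δ_i = (y_(i+1) - y_i)/h_i = 4, -6, 2, 0.
  1·M_0 + 4·M_1 + 1·M_2 = 6(Δ_1 - Δ_0) = -60
  1·M_1 + 4·M_2 + 1·M_3 = 6(Δ_2 - Δ_1) = 48
  1·M_2 + 4·M_3 + 1·M_4 = 6(Δ_3 - Δ_2) = -12
Clamped end conditions give two more equations: 2h_0·M_0 + h_0·M_1 = 6(Δ_0 - S'(0)) = 12 and h_3·M_3 + 2h_3·M_4 = 6(S'(4) - Δ_3) = -6.
Solving: M_0 = 513/28, M_1 = -345/14, M_2 = 81/4, M_3 = -117/14, M_4 = 33/28.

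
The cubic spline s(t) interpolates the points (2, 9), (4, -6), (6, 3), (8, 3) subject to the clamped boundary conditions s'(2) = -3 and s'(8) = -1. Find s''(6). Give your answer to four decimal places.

Put M_i = s'' at the i-th knot. Here h = (2, 2, 2) and Δ = (-15/2, 9/2, 0), so the interior equations h_(i-1)·M_(i-1) + 2(h_(i-1)+h_i)·M_i + h_i·M_(i+1) = 6(Δ_i − Δ_(i-1)) read
  2·M_0 + 8·M_1 + 2·M_2 = 6(Δ_1 - Δ_0) = 72
  2·M_1 + 8·M_2 + 2·M_3 = 6(Δ_2 - Δ_1) = -27
Clamped end conditions give two more equations: 2h_0·M_0 + h_0·M_1 = 6(Δ_0 - s'(2)) = -27 and h_2·M_2 + 2h_2·M_3 = 6(s'(8) - Δ_2) = -6.
Forward elimination and back-substitution give M_0 = -209/15, M_1 = 431/30, M_2 = -113/15, M_3 = 34/15.

-7.5333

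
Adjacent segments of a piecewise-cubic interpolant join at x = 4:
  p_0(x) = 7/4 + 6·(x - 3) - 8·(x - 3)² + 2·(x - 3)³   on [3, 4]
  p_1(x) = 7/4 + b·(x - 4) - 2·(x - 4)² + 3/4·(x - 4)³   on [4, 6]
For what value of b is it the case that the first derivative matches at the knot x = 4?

-4

p_0'(x) = 6 - 16·(x - 3) + 6·(x - 3)², so p_0'(4) = -4. On the right, p_1'(4) = b, so b = -4.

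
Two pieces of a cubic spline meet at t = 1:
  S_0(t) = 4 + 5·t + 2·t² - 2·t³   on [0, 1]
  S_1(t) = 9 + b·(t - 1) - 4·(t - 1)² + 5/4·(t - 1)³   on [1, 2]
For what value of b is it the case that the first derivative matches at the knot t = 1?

3

S_0'(t) = 5 + 4·t - 6·t², so S_0'(1) = 3. On the right, S_1'(1) = b, so b = 3.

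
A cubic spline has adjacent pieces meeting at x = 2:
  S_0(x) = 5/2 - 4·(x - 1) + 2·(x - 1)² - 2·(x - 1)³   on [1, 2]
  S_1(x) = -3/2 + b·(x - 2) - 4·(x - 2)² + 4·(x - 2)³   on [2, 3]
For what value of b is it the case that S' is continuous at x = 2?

S_0'(x) = -4 + 4·(x - 1) - 6·(x - 1)², so S_0'(2) = -6. On the right, S_1'(2) = b, so b = -6.

-6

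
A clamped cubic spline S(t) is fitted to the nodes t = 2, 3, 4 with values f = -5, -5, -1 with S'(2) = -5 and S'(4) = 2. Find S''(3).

Let m_i = S''(x_i). Step sizes h_i = 1, 1; slopes of the chords Δ_i = (y_(i+1) - y_i)/h_i = 0, 4.
  1·m_0 + 4·m_1 + 1·m_2 = 6(Δ_1 - Δ_0) = 24
Clamped end conditions give two more equations: 2h_0·m_0 + h_0·m_1 = 6(Δ_0 - S'(2)) = 30 and h_1·m_1 + 2h_1·m_2 = 6(S'(4) - Δ_1) = -12.
Forward elimination and back-substitution give m_0 = 25/2, m_1 = 5, m_2 = -17/2.

5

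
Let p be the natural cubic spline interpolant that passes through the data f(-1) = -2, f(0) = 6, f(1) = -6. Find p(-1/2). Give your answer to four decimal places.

3.8750

With M_i denoting the second derivative at x_i, h_i = 1, 1, and Δ_i = (y_(i+1) − y_i)/h_i = 8, -12:
  1·M_0 + 4·M_1 + 1·M_2 = 6(Δ_1 - Δ_0) = -120
Natural end conditions: M_0 = M_2 = 0.
Hence M_0 = 0, M_1 = -30, M_2 = 0.
On [-1, 0], p(t) = -2 + 13·(t + 1) + 0·(t + 1)² - 5·(t + 1)³.
With (t + 1) = 1/2: p(-1/2) = 31/8.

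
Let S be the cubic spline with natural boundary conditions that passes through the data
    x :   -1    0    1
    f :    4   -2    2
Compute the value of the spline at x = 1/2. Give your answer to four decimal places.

Write m_i for S''(x_i). With h_i = 1, 1 and divided differences Δ_i = -6, 4, the continuity of S' gives the tridiagonal system
  1·m_0 + 4·m_1 + 1·m_2 = 6(Δ_1 - Δ_0) = 60
Natural end conditions: m_0 = m_2 = 0.
Hence m_0 = 0, m_1 = 15, m_2 = 0.
On [0, 1], S(x) = -2 - 1·x + 15/2·x² - 5/2·x³.
With x = 1/2: S(1/2) = -15/16.

-0.9375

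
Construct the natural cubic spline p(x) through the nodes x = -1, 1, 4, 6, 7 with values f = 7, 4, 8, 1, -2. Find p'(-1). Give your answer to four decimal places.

Write m_i for p''(x_i). With h_i = 2, 3, 2, 1 and divided differences Δ_i = -3/2, 4/3, -7/2, -3, the continuity of p' gives the tridiagonal system
  2·m_0 + 10·m_1 + 3·m_2 = 6(Δ_1 - Δ_0) = 17
  3·m_1 + 10·m_2 + 2·m_3 = 6(Δ_2 - Δ_1) = -29
  2·m_2 + 6·m_3 + 1·m_4 = 6(Δ_3 - Δ_2) = 3
Natural end conditions: m_0 = m_4 = 0.
Solving: m_0 = 0, m_1 = 746/253, m_2 = -1053/253, m_3 = 955/506, m_4 = 0.
On [-1, 1], p'(x) = b_0 + 2c_0·(x + 1) + 3d_0·(x + 1)² with b_0 = Δ_0 - h_0(2m_0 + m_1)/6 = -3769/1518, c_0 = m_0/2 = 0, d_0 = (m_1 - m_0)/(6h_0) = 373/1518. So p'(-1) = -3769/1518.

-2.4829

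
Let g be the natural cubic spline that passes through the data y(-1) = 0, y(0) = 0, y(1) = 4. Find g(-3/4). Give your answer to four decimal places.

With M_i denoting the second derivative at x_i, h_i = 1, 1, and Δ_i = (y_(i+1) − y_i)/h_i = 0, 4:
  1·M_0 + 4·M_1 + 1·M_2 = 6(Δ_1 - Δ_0) = 24
Natural end conditions: M_0 = M_2 = 0.
Forward elimination and back-substitution give M_0 = 0, M_1 = 6, M_2 = 0.
On [-1, 0], g(x) = 0 - 1·(x + 1) + 0·(x + 1)² + 1·(x + 1)³.
With (x + 1) = 1/4: g(-3/4) = -15/64.

-0.2344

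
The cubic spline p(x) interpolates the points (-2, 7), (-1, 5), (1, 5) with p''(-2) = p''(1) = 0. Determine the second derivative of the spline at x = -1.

2

With σ_i denoting the second derivative at x_i, h_i = 1, 2, and Δ_i = (y_(i+1) − y_i)/h_i = -2, 0:
  1·σ_0 + 6·σ_1 + 2·σ_2 = 6(Δ_1 - Δ_0) = 12
Natural end conditions: σ_0 = σ_2 = 0.
Hence σ_0 = 0, σ_1 = 2, σ_2 = 0.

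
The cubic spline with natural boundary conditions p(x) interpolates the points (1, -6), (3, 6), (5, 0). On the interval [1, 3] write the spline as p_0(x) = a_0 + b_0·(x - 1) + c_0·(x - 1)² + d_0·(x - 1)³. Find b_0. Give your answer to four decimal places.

8.2500

Write M_i for p''(x_i). With h_i = 2, 2 and divided differences Δ_i = 6, -3, the continuity of p' gives the tridiagonal system
  2·M_0 + 8·M_1 + 2·M_2 = 6(Δ_1 - Δ_0) = -54
Natural end conditions: M_0 = M_2 = 0.
Forward elimination and back-substitution give M_0 = 0, M_1 = -27/4, M_2 = 0.
On [1, 3], with p_0(x) = a_0 + b_0·(x - 1) + c_0·(x - 1)² + d_0·(x - 1)³: c_0 = M_0/2 = 0, d_0 = (M_1 - M_0)/(6h_0) = -9/16, b_0 = Δ_0 - h_0(2M_0 + M_1)/6 = 33/4.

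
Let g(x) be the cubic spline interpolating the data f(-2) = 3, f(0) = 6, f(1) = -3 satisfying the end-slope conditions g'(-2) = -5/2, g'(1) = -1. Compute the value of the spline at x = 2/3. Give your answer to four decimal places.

-1.0741

Write m_i for g''(x_i). With h_i = 2, 1 and divided differences Δ_i = 3/2, -9, the continuity of g' gives the tridiagonal system
  2·m_0 + 6·m_1 + 1·m_2 = 6(Δ_1 - Δ_0) = -63
Clamped end conditions give two more equations: 2h_0·m_0 + h_0·m_1 = 6(Δ_0 - g'(-2)) = 24 and h_1·m_1 + 2h_1·m_2 = 6(g'(1) - Δ_1) = 48.
Hence m_0 = 17, m_1 = -22, m_2 = 35.
On [0, 1], g(x) = 6 - 15/2·x - 11·x² + 19/2·x³.
With x = 2/3: g(2/3) = -29/27.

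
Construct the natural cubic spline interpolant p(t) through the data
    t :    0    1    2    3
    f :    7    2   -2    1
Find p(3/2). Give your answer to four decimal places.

With M_i denoting the second derivative at x_i, h_i = 1, 1, 1, and Δ_i = (y_(i+1) − y_i)/h_i = -5, -4, 3:
  1·M_0 + 4·M_1 + 1·M_2 = 6(Δ_1 - Δ_0) = 6
  1·M_1 + 4·M_2 + 1·M_3 = 6(Δ_2 - Δ_1) = 42
Natural end conditions: M_0 = M_3 = 0.
Solving the tridiagonal system: M_0 = 0, M_1 = -6/5, M_2 = 54/5, M_3 = 0.
On [1, 2], p(t) = 2 - 27/5·(t - 1) - 3/5·(t - 1)² + 2·(t - 1)³.
With (t - 1) = 1/2: p(3/2) = -3/5.

-0.6000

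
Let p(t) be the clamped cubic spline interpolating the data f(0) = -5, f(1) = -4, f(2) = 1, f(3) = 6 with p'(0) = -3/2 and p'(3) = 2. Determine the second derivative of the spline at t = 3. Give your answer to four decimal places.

-9.6667

Write M_i for p''(x_i). With h_i = 1, 1, 1 and divided differences Δ_i = 1, 5, 5, the continuity of p' gives the tridiagonal system
  1·M_0 + 4·M_1 + 1·M_2 = 6(Δ_1 - Δ_0) = 24
  1·M_1 + 4·M_2 + 1·M_3 = 6(Δ_2 - Δ_1) = 0
Clamped end conditions give two more equations: 2h_0·M_0 + h_0·M_1 = 6(Δ_0 - p'(0)) = 15 and h_2·M_2 + 2h_2·M_3 = 6(p'(3) - Δ_2) = -18.
Forward elimination and back-substitution give M_0 = 16/3, M_1 = 13/3, M_2 = 4/3, M_3 = -29/3.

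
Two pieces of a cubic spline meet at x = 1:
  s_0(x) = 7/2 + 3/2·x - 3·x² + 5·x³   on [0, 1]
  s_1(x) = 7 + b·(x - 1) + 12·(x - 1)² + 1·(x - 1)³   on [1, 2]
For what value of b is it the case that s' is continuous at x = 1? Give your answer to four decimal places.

s_0'(x) = 3/2 - 6·x + 15·x², so s_0'(1) = 21/2. On the right, s_1'(1) = b, so b = 21/2.

10.5000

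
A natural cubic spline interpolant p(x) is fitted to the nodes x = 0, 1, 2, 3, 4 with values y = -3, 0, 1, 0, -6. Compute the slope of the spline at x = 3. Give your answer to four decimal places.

-3.5357

Write m_i for p''(x_i). With h_i = 1, 1, 1, 1 and divided differences Δ_i = 3, 1, -1, -6, the continuity of p' gives the tridiagonal system
  1·m_0 + 4·m_1 + 1·m_2 = 6(Δ_1 - Δ_0) = -12
  1·m_1 + 4·m_2 + 1·m_3 = 6(Δ_2 - Δ_1) = -12
  1·m_2 + 4·m_3 + 1·m_4 = 6(Δ_3 - Δ_2) = -30
Natural end conditions: m_0 = m_4 = 0.
Hence m_0 = 0, m_1 = -81/28, m_2 = -3/7, m_3 = -207/28, m_4 = 0.
On [3, 4], p'(x) = b_3 + 2c_3·(x - 3) + 3d_3·(x - 3)² with b_3 = Δ_3 - h_3(2m_3 + m_4)/6 = -99/28, c_3 = m_3/2 = -207/56, d_3 = (m_4 - m_3)/(6h_3) = 69/56. So p'(3) = -99/28.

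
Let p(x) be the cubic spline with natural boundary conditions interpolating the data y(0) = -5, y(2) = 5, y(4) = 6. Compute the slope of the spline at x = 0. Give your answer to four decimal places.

6.1250

Write M_i for p''(x_i). With h_i = 2, 2 and divided differences Δ_i = 5, 1/2, the continuity of p' gives the tridiagonal system
  2·M_0 + 8·M_1 + 2·M_2 = 6(Δ_1 - Δ_0) = -27
Natural end conditions: M_0 = M_2 = 0.
Forward elimination and back-substitution give M_0 = 0, M_1 = -27/8, M_2 = 0.
On [0, 2], p'(x) = b_0 + 2c_0·x + 3d_0·x² with b_0 = Δ_0 - h_0(2M_0 + M_1)/6 = 49/8, c_0 = M_0/2 = 0, d_0 = (M_1 - M_0)/(6h_0) = -9/32. So p'(0) = 49/8.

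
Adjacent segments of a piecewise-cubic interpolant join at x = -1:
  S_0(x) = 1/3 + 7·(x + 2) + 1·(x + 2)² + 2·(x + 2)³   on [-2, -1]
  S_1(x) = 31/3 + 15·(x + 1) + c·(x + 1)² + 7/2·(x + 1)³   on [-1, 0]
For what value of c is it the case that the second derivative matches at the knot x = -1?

7

S_0''(x) = 2 + 12·(x + 2), so S_0''(-1) = 14. On the right, S_1''(-1) = 2c, so c = 7.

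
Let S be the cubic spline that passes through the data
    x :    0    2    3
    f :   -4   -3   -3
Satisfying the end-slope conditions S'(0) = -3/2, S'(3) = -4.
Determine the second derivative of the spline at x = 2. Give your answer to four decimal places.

Write M_i for S''(x_i). With h_i = 2, 1 and divided differences Δ_i = 1/2, 0, the continuity of S' gives the tridiagonal system
  2·M_0 + 6·M_1 + 1·M_2 = 6(Δ_1 - Δ_0) = -3
Clamped end conditions give two more equations: 2h_0·M_0 + h_0·M_1 = 6(Δ_0 - S'(0)) = 12 and h_1·M_1 + 2h_1·M_2 = 6(S'(3) - Δ_1) = -24.
Hence M_0 = 8/3, M_1 = 2/3, M_2 = -37/3.

0.6667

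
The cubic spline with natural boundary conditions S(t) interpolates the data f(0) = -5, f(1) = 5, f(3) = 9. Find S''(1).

-8

With m_i denoting the second derivative at x_i, h_i = 1, 2, and Δ_i = (y_(i+1) − y_i)/h_i = 10, 2:
  1·m_0 + 6·m_1 + 2·m_2 = 6(Δ_1 - Δ_0) = -48
Natural end conditions: m_0 = m_2 = 0.
Solving the tridiagonal system: m_0 = 0, m_1 = -8, m_2 = 0.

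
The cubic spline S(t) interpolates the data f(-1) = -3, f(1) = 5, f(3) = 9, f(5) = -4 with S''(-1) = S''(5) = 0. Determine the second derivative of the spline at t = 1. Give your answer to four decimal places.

With σ_i denoting the second derivative at x_i, h_i = 2, 2, 2, and Δ_i = (y_(i+1) − y_i)/h_i = 4, 2, -13/2:
  2·σ_0 + 8·σ_1 + 2·σ_2 = 6(Δ_1 - Δ_0) = -12
  2·σ_1 + 8·σ_2 + 2·σ_3 = 6(Δ_2 - Δ_1) = -51
Natural end conditions: σ_0 = σ_3 = 0.
Hence σ_0 = 0, σ_1 = 1/10, σ_2 = -32/5, σ_3 = 0.

0.1000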